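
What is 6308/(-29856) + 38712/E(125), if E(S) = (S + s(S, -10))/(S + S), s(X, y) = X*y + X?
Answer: -72238169/7464 ≈ -9678.2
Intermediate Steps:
s(X, y) = X + X*y
E(S) = -4 (E(S) = (S + S*(1 - 10))/(S + S) = (S + S*(-9))/((2*S)) = (S - 9*S)*(1/(2*S)) = (-8*S)*(1/(2*S)) = -4)
6308/(-29856) + 38712/E(125) = 6308/(-29856) + 38712/(-4) = 6308*(-1/29856) + 38712*(-¼) = -1577/7464 - 9678 = -72238169/7464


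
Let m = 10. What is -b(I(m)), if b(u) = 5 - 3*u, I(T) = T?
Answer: 25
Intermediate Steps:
-b(I(m)) = -(5 - 3*10) = -(5 - 30) = -1*(-25) = 25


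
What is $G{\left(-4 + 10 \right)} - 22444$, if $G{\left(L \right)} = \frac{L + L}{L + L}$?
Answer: $-22443$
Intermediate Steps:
$G{\left(L \right)} = 1$ ($G{\left(L \right)} = \frac{2 L}{2 L} = 2 L \frac{1}{2 L} = 1$)
$G{\left(-4 + 10 \right)} - 22444 = 1 - 22444 = -22443$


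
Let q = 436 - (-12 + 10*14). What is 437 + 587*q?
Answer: 181233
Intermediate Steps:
q = 308 (q = 436 - (-12 + 140) = 436 - 1*128 = 436 - 128 = 308)
437 + 587*q = 437 + 587*308 = 437 + 180796 = 181233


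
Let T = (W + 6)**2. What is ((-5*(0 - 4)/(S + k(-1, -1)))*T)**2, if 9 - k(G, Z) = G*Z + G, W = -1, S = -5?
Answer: 15625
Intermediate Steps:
k(G, Z) = 9 - G - G*Z (k(G, Z) = 9 - (G*Z + G) = 9 - (G + G*Z) = 9 + (-G - G*Z) = 9 - G - G*Z)
T = 25 (T = (-1 + 6)**2 = 5**2 = 25)
((-5*(0 - 4)/(S + k(-1, -1)))*T)**2 = (-5*(0 - 4)/(-5 + (9 - 1*(-1) - 1*(-1)*(-1)))*25)**2 = (-(-20)/(-5 + (9 + 1 - 1))*25)**2 = (-(-20)/(-5 + 9)*25)**2 = (-(-20)/4*25)**2 = (-5*(-1)*25)**2 = (5*25)**2 = 125**2 = 15625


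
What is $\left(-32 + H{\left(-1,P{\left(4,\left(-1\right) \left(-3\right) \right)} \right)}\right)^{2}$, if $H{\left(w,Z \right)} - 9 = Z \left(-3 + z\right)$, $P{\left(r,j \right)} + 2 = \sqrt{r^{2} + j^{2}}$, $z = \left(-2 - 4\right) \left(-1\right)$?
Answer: $196$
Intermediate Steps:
$z = 6$ ($z = \left(-6\right) \left(-1\right) = 6$)
$P{\left(r,j \right)} = -2 + \sqrt{j^{2} + r^{2}}$ ($P{\left(r,j \right)} = -2 + \sqrt{r^{2} + j^{2}} = -2 + \sqrt{j^{2} + r^{2}}$)
$H{\left(w,Z \right)} = 9 + 3 Z$ ($H{\left(w,Z \right)} = 9 + Z \left(-3 + 6\right) = 9 + Z 3 = 9 + 3 Z$)
$\left(-32 + H{\left(-1,P{\left(4,\left(-1\right) \left(-3\right) \right)} \right)}\right)^{2} = \left(-32 + \left(9 + 3 \left(-2 + \sqrt{\left(\left(-1\right) \left(-3\right)\right)^{2} + 4^{2}}\right)\right)\right)^{2} = \left(-32 + \left(9 + 3 \left(-2 + \sqrt{3^{2} + 16}\right)\right)\right)^{2} = \left(-32 + \left(9 + 3 \left(-2 + \sqrt{9 + 16}\right)\right)\right)^{2} = \left(-32 + \left(9 + 3 \left(-2 + \sqrt{25}\right)\right)\right)^{2} = \left(-32 + \left(9 + 3 \left(-2 + 5\right)\right)\right)^{2} = \left(-32 + \left(9 + 3 \cdot 3\right)\right)^{2} = \left(-32 + \left(9 + 9\right)\right)^{2} = \left(-32 + 18\right)^{2} = \left(-14\right)^{2} = 196$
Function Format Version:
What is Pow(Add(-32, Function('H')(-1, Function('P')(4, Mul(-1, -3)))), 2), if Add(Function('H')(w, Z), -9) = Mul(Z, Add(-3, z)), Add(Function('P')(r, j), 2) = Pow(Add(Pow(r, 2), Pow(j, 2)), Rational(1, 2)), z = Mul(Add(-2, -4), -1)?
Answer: 196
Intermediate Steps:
z = 6 (z = Mul(-6, -1) = 6)
Function('P')(r, j) = Add(-2, Pow(Add(Pow(j, 2), Pow(r, 2)), Rational(1, 2))) (Function('P')(r, j) = Add(-2, Pow(Add(Pow(r, 2), Pow(j, 2)), Rational(1, 2))) = Add(-2, Pow(Add(Pow(j, 2), Pow(r, 2)), Rational(1, 2))))
Function('H')(w, Z) = Add(9, Mul(3, Z)) (Function('H')(w, Z) = Add(9, Mul(Z, Add(-3, 6))) = Add(9, Mul(Z, 3)) = Add(9, Mul(3, Z)))
Pow(Add(-32, Function('H')(-1, Function('P')(4, Mul(-1, -3)))), 2) = Pow(Add(-32, Add(9, Mul(3, Add(-2, Pow(Add(Pow(Mul(-1, -3), 2), Pow(4, 2)), Rational(1, 2)))))), 2) = Pow(Add(-32, Add(9, Mul(3, Add(-2, Pow(Add(Pow(3, 2), 16), Rational(1, 2)))))), 2) = Pow(Add(-32, Add(9, Mul(3, Add(-2, Pow(Add(9, 16), Rational(1, 2)))))), 2) = Pow(Add(-32, Add(9, Mul(3, Add(-2, Pow(25, Rational(1, 2)))))), 2) = Pow(Add(-32, Add(9, Mul(3, Add(-2, 5)))), 2) = Pow(Add(-32, Add(9, Mul(3, 3))), 2) = Pow(Add(-32, Add(9, 9)), 2) = Pow(Add(-32, 18), 2) = Pow(-14, 2) = 196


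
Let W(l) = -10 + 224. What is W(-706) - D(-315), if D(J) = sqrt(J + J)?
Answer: 214 - 3*I*sqrt(70) ≈ 214.0 - 25.1*I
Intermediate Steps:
W(l) = 214
D(J) = sqrt(2)*sqrt(J) (D(J) = sqrt(2*J) = sqrt(2)*sqrt(J))
W(-706) - D(-315) = 214 - sqrt(2)*sqrt(-315) = 214 - sqrt(2)*3*I*sqrt(35) = 214 - 3*I*sqrt(70)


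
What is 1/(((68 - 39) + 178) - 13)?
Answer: 1/194 ≈ 0.0051546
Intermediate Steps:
1/(((68 - 39) + 178) - 13) = 1/((29 + 178) - 13) = 1/(207 - 13) = 1/194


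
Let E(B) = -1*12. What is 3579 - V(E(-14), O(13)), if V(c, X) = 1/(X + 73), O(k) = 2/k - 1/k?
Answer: 3400037/950 ≈ 3579.0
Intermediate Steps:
O(k) = 1/k
E(B) = -12
V(c, X) = 1/(73 + X)
3579 - V(E(-14), O(13)) = 3579 - 1/(73 + 1/13) = 3579 - 1/950/13 = 3579 - 1*13/950 = 3579 - 13/950 = 3400037/950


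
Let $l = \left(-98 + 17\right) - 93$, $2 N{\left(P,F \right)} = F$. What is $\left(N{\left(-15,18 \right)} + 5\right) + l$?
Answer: $-160$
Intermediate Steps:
$N{\left(P,F \right)} = \frac{F}{2}$
$l = -174$ ($l = -81 - 93 = -174$)
$\left(N{\left(-15,18 \right)} + 5\right) + l = \left(\frac{1}{2} \cdot 18 + 5\right) - 174 = \left(9 + 5\right) - 174 = 14 - 174 = -160$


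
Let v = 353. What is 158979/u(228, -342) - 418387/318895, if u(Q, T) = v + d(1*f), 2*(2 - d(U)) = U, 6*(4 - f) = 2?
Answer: 303299087177/675738505 ≈ 448.84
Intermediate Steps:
f = 11/3 (f = 4 - 1/6*2 = 4 - 1/3 = 11/3 ≈ 3.6667)
d(U) = 2 - U/2
u(Q, T) = 2119/6 (u(Q, T) = 353 + (2 - 11/(2*3)) = 353 + (2 - 1/2*11/3) = 353 + (2 - 11/6) = 353 + 1/6 = 2119/6)
158979/u(228, -342) - 418387/318895 = 158979/(2119/6) - 418387/318895 = 158979*(6/2119) - 418387*1/318895 = 953874/2119 - 418387/318895 = 303299087177/675738505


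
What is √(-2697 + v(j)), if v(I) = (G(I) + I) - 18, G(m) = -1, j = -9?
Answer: 5*I*√109 ≈ 52.202*I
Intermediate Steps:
v(I) = -19 + I (v(I) = (-1 + I) - 18 = -19 + I)
√(-2697 + v(j)) = √(-2697 + (-19 - 9)) = √(-2697 - 28) = √(-2725) = 5*I*√109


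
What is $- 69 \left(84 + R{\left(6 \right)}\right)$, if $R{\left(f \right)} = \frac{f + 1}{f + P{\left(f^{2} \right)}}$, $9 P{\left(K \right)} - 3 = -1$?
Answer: $- \frac{46989}{8} \approx -5873.6$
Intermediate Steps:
$P{\left(K \right)} = \frac{2}{9}$ ($P{\left(K \right)} = \frac{1}{3} + \frac{1}{9} \left(-1\right) = \frac{1}{3} - \frac{1}{9} = \frac{2}{9}$)
$R{\left(f \right)} = \frac{1 + f}{\frac{2}{9} + f}$ ($R{\left(f \right)} = \frac{f + 1}{f + \frac{2}{9}} = \frac{1 + f}{\frac{2}{9} + f}$)
$- 69 \left(84 + R{\left(6 \right)}\right) = - 69 \left(84 + \frac{9 \left(1 + 6\right)}{2 + 9 \cdot 6}\right) = - 69 \left(84 + 9 \frac{1}{2 + 54} \cdot 7\right) = - 69 \left(84 + 9 \cdot \frac{1}{56} \cdot 7\right) = - 69 \left(84 + \frac{9}{8}\right) = \left(-69\right) \frac{681}{8} = - \frac{46989}{8}$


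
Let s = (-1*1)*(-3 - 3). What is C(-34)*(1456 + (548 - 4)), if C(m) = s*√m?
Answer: 12000*I*√34 ≈ 69971.0*I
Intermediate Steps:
s = 6 (s = -1*(-6) = 6)
C(m) = 6*√m
C(-34)*(1456 + (548 - 4)) = (6*√(-34))*(1456 + (548 - 4)) = (6*(I*√34))*(1456 + 544) = (6*I*√34)*2000 = 12000*I*√34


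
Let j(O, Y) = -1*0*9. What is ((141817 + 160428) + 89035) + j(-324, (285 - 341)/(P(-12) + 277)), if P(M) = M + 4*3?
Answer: 391280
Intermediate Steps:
P(M) = 12 + M (P(M) = M + 12 = 12 + M)
j(O, Y) = 0 (j(O, Y) = 0*9 = 0)
((141817 + 160428) + 89035) + j(-324, (285 - 341)/(P(-12) + 277)) = ((141817 + 160428) + 89035) + 0 = (302245 + 89035) + 0 = 391280 + 0 = 391280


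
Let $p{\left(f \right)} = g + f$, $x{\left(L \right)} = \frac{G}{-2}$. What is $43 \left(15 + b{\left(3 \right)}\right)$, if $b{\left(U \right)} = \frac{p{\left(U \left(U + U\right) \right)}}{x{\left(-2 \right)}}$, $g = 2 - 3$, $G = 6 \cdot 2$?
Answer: $\frac{3139}{6} \approx 523.17$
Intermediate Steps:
$G = 12$
$g = -1$ ($g = 2 - 3 = -1$)
$x{\left(L \right)} = -6$ ($x{\left(L \right)} = \frac{12}{-2} = 12 \left(- \frac{1}{2}\right) = -6$)
$p{\left(f \right)} = -1 + f$
$b{\left(U \right)} = \frac{1}{6} - \frac{U^{2}}{3}$ ($b{\left(U \right)} = \frac{-1 + U \left(U + U\right)}{-6} = \left(-1 + U 2 U\right) \left(- \frac{1}{6}\right) = \left(-1 + 2 U^{2}\right) \left(- \frac{1}{6}\right) = \frac{1}{6} - \frac{U^{2}}{3}$)
$43 \left(15 + b{\left(3 \right)}\right) = 43 \left(15 + \left(\frac{1}{6} - \frac{3^{2}}{3}\right)\right) = 43 \left(15 + \left(\frac{1}{6} - 3\right)\right) = 43 \left(15 - \frac{17}{6}\right) = 43 \cdot \frac{73}{6} = \frac{3139}{6}$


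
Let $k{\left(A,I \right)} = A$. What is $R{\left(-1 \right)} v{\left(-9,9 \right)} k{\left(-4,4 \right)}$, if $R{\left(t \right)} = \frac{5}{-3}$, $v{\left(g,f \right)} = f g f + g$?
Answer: $-4920$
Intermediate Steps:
$v{\left(g,f \right)} = g + g f^{2}$ ($v{\left(g,f \right)} = g f^{2} + g = g + g f^{2}$)
$R{\left(t \right)} = - \frac{5}{3}$ ($R{\left(t \right)} = 5 \left(- \frac{1}{3}\right) = - \frac{5}{3}$)
$R{\left(-1 \right)} v{\left(-9,9 \right)} k{\left(-4,4 \right)} = - \frac{5 \left(- 9 \left(1 + 9^{2}\right)\right)}{3} \left(-4\right) = - \frac{5 \left(- 9 \left(1 + 81\right)\right)}{3} \left(-4\right) = - \frac{5 \left(\left(-9\right) 82\right)}{3} \left(-4\right) = \left(- \frac{5}{3}\right) \left(-738\right) \left(-4\right) = 1230 \left(-4\right) = -4920$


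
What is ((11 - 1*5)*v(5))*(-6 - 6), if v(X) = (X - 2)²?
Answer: -648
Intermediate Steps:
v(X) = (-2 + X)²
((11 - 1*5)*v(5))*(-6 - 6) = ((11 - 1*5)*(-2 + 5)²)*(-6 - 6) = ((11 - 5)*3²)*(-12) = (6*9)*(-12) = 54*(-12) = -648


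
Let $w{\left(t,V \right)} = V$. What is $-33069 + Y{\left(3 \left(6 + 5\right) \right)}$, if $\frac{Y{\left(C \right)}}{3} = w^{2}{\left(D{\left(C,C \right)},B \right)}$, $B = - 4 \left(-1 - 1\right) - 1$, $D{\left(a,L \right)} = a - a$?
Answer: $-32922$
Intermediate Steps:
$D{\left(a,L \right)} = 0$
$B = 7$ ($B = - 4 \left(-1 - 1\right) - 1 = \left(-4\right) \left(-2\right) - 1 = 8 - 1 = 7$)
$Y{\left(C \right)} = 147$ ($Y{\left(C \right)} = 3 \cdot 7^{2} = 3 \cdot 49 = 147$)
$-33069 + Y{\left(3 \left(6 + 5\right) \right)} = -33069 + 147 = -32922$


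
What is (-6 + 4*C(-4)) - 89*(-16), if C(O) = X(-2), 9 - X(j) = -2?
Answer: 1462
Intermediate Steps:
X(j) = 11 (X(j) = 9 - 1*(-2) = 9 + 2 = 11)
C(O) = 11
(-6 + 4*C(-4)) - 89*(-16) = (-6 + 4*11) - 89*(-16) = (-6 + 44) + 1424 = 38 + 1424 = 1462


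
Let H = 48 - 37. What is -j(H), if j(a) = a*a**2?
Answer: -1331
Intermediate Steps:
H = 11
j(a) = a**3
-j(H) = -1*11**3 = -1*1331 = -1331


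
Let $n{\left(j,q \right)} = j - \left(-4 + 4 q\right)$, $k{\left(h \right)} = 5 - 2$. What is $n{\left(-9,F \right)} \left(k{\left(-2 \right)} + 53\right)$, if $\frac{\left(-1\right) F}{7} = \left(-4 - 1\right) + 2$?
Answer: $-4984$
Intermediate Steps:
$k{\left(h \right)} = 3$ ($k{\left(h \right)} = 5 - 2 = 3$)
$F = 21$ ($F = - 7 \left(\left(-4 - 1\right) + 2\right) = - 7 \left(-5 + 2\right) = \left(-7\right) \left(-3\right) = 21$)
$n{\left(j,q \right)} = 4 + j - 4 q$
$n{\left(-9,F \right)} \left(k{\left(-2 \right)} + 53\right) = \left(4 - 9 - 84\right) \left(3 + 53\right) = \left(4 - 9 - 84\right) 56 = \left(-89\right) 56 = -4984$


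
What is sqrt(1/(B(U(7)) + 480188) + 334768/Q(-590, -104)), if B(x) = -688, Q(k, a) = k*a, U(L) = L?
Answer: sqrt(7379496034256255)/36777650 ≈ 2.3358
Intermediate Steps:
Q(k, a) = a*k
sqrt(1/(B(U(7)) + 480188) + 334768/Q(-590, -104)) = sqrt(1/(-688 + 480188) + 334768/((-104*(-590)))) = sqrt(1/479500 + 334768/61360) = sqrt(1/479500 + 334768*(1/61360)) = sqrt(1/479500 + 20923/3835) = sqrt(2006516467/367776500) = sqrt(7379496034256255)/36777650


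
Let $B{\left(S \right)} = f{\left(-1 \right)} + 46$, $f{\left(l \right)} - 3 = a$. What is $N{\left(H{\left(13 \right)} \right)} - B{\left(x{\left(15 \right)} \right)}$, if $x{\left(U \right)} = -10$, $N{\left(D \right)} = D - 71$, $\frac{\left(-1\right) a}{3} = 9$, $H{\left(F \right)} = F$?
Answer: $-80$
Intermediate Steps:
$a = -27$ ($a = \left(-3\right) 9 = -27$)
$N{\left(D \right)} = -71 + D$
$f{\left(l \right)} = -24$ ($f{\left(l \right)} = 3 - 27 = -24$)
$B{\left(S \right)} = 22$ ($B{\left(S \right)} = -24 + 46 = 22$)
$N{\left(H{\left(13 \right)} \right)} - B{\left(x{\left(15 \right)} \right)} = \left(-71 + 13\right) - 22 = -58 - 22 = -80$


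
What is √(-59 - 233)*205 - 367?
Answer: -367 + 410*I*√73 ≈ -367.0 + 3503.0*I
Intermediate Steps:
√(-59 - 233)*205 - 367 = √(-292)*205 - 367 = (2*I*√73)*205 - 367 = 410*I*√73 - 367 = -367 + 410*I*√73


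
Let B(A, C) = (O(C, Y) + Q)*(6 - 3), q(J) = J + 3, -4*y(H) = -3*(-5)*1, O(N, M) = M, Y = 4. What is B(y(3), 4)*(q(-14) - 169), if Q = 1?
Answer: -2700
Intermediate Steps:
y(H) = -15/4 (y(H) = -(-3*(-5))/4 = -15/4)
q(J) = 3 + J
B(A, C) = 15 (B(A, C) = (4 + 1)*(6 - 3) = 5*3 = 15)
B(y(3), 4)*(q(-14) - 169) = 15*((3 - 14) - 169) = 15*(-11 - 169) = 15*(-180) = -2700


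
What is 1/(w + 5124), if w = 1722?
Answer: 1/6846 ≈ 0.00014607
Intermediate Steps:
1/(w + 5124) = 1/(1722 + 5124) = 1/6846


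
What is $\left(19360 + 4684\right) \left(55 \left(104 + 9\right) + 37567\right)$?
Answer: $1052694408$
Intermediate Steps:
$\left(19360 + 4684\right) \left(55 \left(104 + 9\right) + 37567\right) = 24044 \left(55 \cdot 113 + 37567\right) = 24044 \left(6215 + 37567\right) = 24044 \cdot 43782 = 1052694408$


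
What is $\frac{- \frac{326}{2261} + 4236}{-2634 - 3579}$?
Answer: $- \frac{9577270}{14047593} \approx -0.68177$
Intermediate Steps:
$\frac{- \frac{326}{2261} + 4236}{-2634 - 3579} = \frac{\left(-326\right) \frac{1}{2261} + 4236}{-6213} = \left(- \frac{326}{2261} + 4236\right) \left(- \frac{1}{6213}\right) = \frac{9577270}{2261} \left(- \frac{1}{6213}\right) = - \frac{9577270}{14047593}$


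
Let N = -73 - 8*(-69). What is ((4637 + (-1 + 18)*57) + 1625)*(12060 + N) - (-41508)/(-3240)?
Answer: 8160254657/90 ≈ 9.0669e+7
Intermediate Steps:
N = 479 (N = -73 + 552 = 479)
((4637 + (-1 + 18)*57) + 1625)*(12060 + N) - (-41508)/(-3240) = ((4637 + (-1 + 18)*57) + 1625)*(12060 + 479) - (-41508)/(-3240) = ((4637 + 17*57) + 1625)*12539 - (-41508)*(-1)/3240 = ((4637 + 969) + 1625)*12539 - 1*1153/90 = (5606 + 1625)*12539 - 1153/90 = 7231*12539 - 1153/90 = 90669509 - 1153/90 = 8160254657/90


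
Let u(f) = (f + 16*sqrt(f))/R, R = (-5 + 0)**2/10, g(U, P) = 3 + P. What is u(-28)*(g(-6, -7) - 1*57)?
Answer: 3416/5 - 3904*I*sqrt(7)/5 ≈ 683.2 - 2065.8*I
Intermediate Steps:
R = 5/2 (R = (-5)**2*(1/10) = 25*(1/10) = 5/2 ≈ 2.5000)
u(f) = 2*f/5 + 32*sqrt(f)/5 (u(f) = (f + 16*sqrt(f))/(5/2) = (f + 16*sqrt(f))*(2/5) = 2*f/5 + 32*sqrt(f)/5)
u(-28)*(g(-6, -7) - 1*57) = ((2/5)*(-28) + 32*sqrt(-28)/5)*((3 - 7) - 1*57) = (-56/5 + 32*(2*I*sqrt(7))/5)*(-4 - 57) = (-56/5 + 64*I*sqrt(7)/5)*(-61) = 3416/5 - 3904*I*sqrt(7)/5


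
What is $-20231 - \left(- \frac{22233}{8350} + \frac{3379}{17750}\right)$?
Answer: $- \frac{29981206664}{1482125} \approx -20229.0$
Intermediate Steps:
$-20231 - \left(- \frac{22233}{8350} + \frac{3379}{17750}\right) = -20231 - - \frac{3664211}{1482125} = -20231 + \frac{3664211}{1482125} = - \frac{29981206664}{1482125}$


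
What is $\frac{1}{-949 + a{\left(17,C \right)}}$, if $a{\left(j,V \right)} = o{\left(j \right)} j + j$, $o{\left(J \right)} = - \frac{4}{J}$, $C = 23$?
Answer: $- \frac{1}{936} \approx -0.0010684$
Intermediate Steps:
$a{\left(j,V \right)} = -4 + j$ ($a{\left(j,V \right)} = - \frac{4}{j} j + j = -4 + j$)
$\frac{1}{-949 + a{\left(17,C \right)}} = \frac{1}{-949 + \left(-4 + 17\right)} = \frac{1}{-949 + 13} = \frac{1}{-936} = - \frac{1}{936}$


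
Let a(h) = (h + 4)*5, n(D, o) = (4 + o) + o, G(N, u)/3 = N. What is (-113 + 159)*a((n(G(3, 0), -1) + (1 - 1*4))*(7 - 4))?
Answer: 230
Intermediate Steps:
G(N, u) = 3*N
n(D, o) = 4 + 2*o
a(h) = 20 + 5*h (a(h) = (4 + h)*5 = 20 + 5*h)
(-113 + 159)*a((n(G(3, 0), -1) + (1 - 1*4))*(7 - 4)) = (-113 + 159)*(20 + 5*(((4 + 2*(-1)) + (1 - 1*4))*(7 - 4))) = 46*(20 + 5*(((4 - 2) + (1 - 4))*3)) = 46*(20 + 5*((2 - 3)*3)) = 46*(20 + 5*(-1*3)) = 46*(20 + 5*(-3)) = 46*(20 - 15) = 46*5 = 230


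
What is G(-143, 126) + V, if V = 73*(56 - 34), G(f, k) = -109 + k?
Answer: 1623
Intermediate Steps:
V = 1606 (V = 73*22 = 1606)
G(-143, 126) + V = (-109 + 126) + 1606 = 17 + 1606 = 1623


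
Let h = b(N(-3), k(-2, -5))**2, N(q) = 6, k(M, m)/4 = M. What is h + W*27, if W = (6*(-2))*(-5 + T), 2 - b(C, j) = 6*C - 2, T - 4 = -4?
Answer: 2644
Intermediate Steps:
k(M, m) = 4*M
T = 0 (T = 4 - 4 = 0)
b(C, j) = 4 - 6*C (b(C, j) = 2 - (6*C - 2) = 2 - (-2 + 6*C) = 2 + (2 - 6*C) = 4 - 6*C)
h = 1024 (h = (4 - 6*6)**2 = (4 - 36)**2 = (-32)**2 = 1024)
W = 60 (W = (6*(-2))*(-5 + 0) = -12*(-5) = 60)
h + W*27 = 1024 + 60*27 = 1024 + 1620 = 2644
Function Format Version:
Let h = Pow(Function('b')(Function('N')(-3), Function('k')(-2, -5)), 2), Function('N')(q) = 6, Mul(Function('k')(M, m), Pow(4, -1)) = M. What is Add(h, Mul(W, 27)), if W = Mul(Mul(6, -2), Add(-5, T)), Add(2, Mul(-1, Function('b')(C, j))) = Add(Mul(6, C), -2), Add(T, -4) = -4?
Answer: 2644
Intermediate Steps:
Function('k')(M, m) = Mul(4, M)
T = 0 (T = Add(4, -4) = 0)
Function('b')(C, j) = Add(4, Mul(-6, C)) (Function('b')(C, j) = Add(2, Mul(-1, Add(Mul(6, C), -2))) = Add(2, Mul(-1, Add(-2, Mul(6, C)))) = Add(2, Add(2, Mul(-6, C))) = Add(4, Mul(-6, C)))
h = 1024 (h = Pow(Add(4, Mul(-6, 6)), 2) = Pow(Add(4, -36), 2) = Pow(-32, 2) = 1024)
W = 60 (W = Mul(Mul(6, -2), Add(-5, 0)) = Mul(-12, -5) = 60)
Add(h, Mul(W, 27)) = Add(1024, Mul(60, 27)) = Add(1024, 1620) = 2644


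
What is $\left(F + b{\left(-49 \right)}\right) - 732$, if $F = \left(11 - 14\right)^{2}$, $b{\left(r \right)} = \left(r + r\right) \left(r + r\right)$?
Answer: $8881$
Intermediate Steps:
$b{\left(r \right)} = 4 r^{2}$ ($b{\left(r \right)} = 2 r 2 r = 4 r^{2}$)
$F = 9$ ($F = \left(-3\right)^{2} = 9$)
$\left(F + b{\left(-49 \right)}\right) - 732 = \left(9 + 4 \left(-49\right)^{2}\right) - 732 = \left(9 + 4 \cdot 2401\right) - 732 = \left(9 + 9604\right) - 732 = 9613 - 732 = 8881$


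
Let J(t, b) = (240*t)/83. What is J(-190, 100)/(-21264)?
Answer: 950/36769 ≈ 0.025837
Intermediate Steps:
J(t, b) = 240*t/83 (J(t, b) = (240*t)*(1/83) = 240*t/83)
J(-190, 100)/(-21264) = ((240/83)*(-190))/(-21264) = -45600/83*(-1/21264) = 950/36769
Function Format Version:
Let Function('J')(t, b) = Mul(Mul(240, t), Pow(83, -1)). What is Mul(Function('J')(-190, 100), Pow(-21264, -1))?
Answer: Rational(950, 36769) ≈ 0.025837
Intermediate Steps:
Function('J')(t, b) = Mul(Rational(240, 83), t) (Function('J')(t, b) = Mul(Mul(240, t), Rational(1, 83)) = Mul(Rational(240, 83), t))
Mul(Function('J')(-190, 100), Pow(-21264, -1)) = Mul(Mul(Rational(240, 83), -190), Pow(-21264, -1)) = Mul(Rational(-45600, 83), Rational(-1, 21264)) = Rational(950, 36769)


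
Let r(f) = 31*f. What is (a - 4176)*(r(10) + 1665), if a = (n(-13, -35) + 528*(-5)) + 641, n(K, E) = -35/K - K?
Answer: -158140225/13 ≈ -1.2165e+7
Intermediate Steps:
n(K, E) = -K - 35/K
a = -25783/13 (a = ((-1*(-13) - 35/(-13)) + 528*(-5)) + 641 = ((13 - 35*(-1/13)) - 2640) + 641 = ((13 + 35/13) - 2640) + 641 = (204/13 - 2640) + 641 = -34116/13 + 641 = -25783/13 ≈ -1983.3)
(a - 4176)*(r(10) + 1665) = (-25783/13 - 4176)*(31*10 + 1665) = -80071*(310 + 1665)/13 = -80071/13*1975 = -158140225/13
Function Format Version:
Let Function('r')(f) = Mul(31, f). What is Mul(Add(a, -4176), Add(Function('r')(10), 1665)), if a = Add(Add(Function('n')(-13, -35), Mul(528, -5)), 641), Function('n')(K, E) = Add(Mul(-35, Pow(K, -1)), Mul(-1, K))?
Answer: Rational(-158140225, 13) ≈ -1.2165e+7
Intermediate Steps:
Function('n')(K, E) = Add(Mul(-1, K), Mul(-35, Pow(K, -1)))
a = Rational(-25783, 13) (a = Add(Add(Add(Mul(-1, -13), Mul(-35, Pow(-13, -1))), Mul(528, -5)), 641) = Add(Add(Add(13, Mul(-35, Rational(-1, 13))), -2640), 641) = Add(Add(Add(13, Rational(35, 13)), -2640), 641) = Add(Add(Rational(204, 13), -2640), 641) = Add(Rational(-34116, 13), 641) = Rational(-25783, 13) ≈ -1983.3)
Mul(Add(a, -4176), Add(Function('r')(10), 1665)) = Mul(Add(Rational(-25783, 13), -4176), Add(Mul(31, 10), 1665)) = Mul(Rational(-80071, 13), Add(310, 1665)) = Mul(Rational(-80071, 13), 1975) = Rational(-158140225, 13)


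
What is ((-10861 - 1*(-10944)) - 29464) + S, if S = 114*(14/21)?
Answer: -29305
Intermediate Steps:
S = 76 (S = 114*(14*(1/21)) = 114*(⅔) = 76)
((-10861 - 1*(-10944)) - 29464) + S = ((-10861 - 1*(-10944)) - 29464) + 76 = ((-10861 + 10944) - 29464) + 76 = (83 - 29464) + 76 = -29381 + 76 = -29305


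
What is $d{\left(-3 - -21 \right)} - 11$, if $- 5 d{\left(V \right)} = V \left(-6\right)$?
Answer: $\frac{53}{5} \approx 10.6$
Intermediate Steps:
$d{\left(V \right)} = \frac{6 V}{5}$ ($d{\left(V \right)} = - \frac{V \left(-6\right)}{5} = - \frac{\left(-6\right) V}{5} = \frac{6 V}{5}$)
$d{\left(-3 - -21 \right)} - 11 = \frac{6 \left(-3 - -21\right)}{5} - 11 = \frac{6 \left(-3 + 21\right)}{5} - 11 = \frac{6}{5} \cdot 18 - 11 = \frac{108}{5} - 11 = \frac{53}{5}$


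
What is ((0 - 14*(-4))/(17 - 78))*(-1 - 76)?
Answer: 4312/61 ≈ 70.688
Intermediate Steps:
((0 - 14*(-4))/(17 - 78))*(-1 - 76) = ((0 + 56)/(-61))*(-77) = (56*(-1/61))*(-77) = -56/61*(-77) = 4312/61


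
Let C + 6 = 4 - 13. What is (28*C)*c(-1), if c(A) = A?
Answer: 420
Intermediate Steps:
C = -15 (C = -6 + (4 - 13) = -6 - 9 = -15)
(28*C)*c(-1) = (28*(-15))*(-1) = -420*(-1) = 420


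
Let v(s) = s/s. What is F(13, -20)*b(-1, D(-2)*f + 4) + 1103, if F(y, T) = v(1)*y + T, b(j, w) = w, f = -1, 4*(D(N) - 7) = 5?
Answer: 4531/4 ≈ 1132.8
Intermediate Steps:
D(N) = 33/4 (D(N) = 7 + (1/4)*5 = 7 + 5/4 = 33/4)
v(s) = 1
F(y, T) = T + y (F(y, T) = 1*y + T = y + T = T + y)
F(13, -20)*b(-1, D(-2)*f + 4) + 1103 = (-20 + 13)*((33/4)*(-1) + 4) + 1103 = -7*(-33/4 + 4) + 1103 = -7*(-17/4) + 1103 = 119/4 + 1103 = 4531/4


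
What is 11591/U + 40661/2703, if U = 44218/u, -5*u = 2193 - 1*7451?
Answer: 86862683762/298803135 ≈ 290.70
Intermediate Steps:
u = 5258/5 (u = -(2193 - 1*7451)/5 = -(2193 - 7451)/5 = -⅕*(-5258) = 5258/5 ≈ 1051.6)
U = 110545/2629 (U = 44218/(5258/5) = 44218*(5/5258) = 110545/2629 ≈ 42.048)
11591/U + 40661/2703 = 11591/(110545/2629) + 40661/2703 = 11591*(2629/110545) + 40661*(1/2703) = 30472739/110545 + 40661/2703 = 86862683762/298803135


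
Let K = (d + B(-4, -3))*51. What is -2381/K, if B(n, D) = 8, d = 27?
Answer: -2381/1785 ≈ -1.3339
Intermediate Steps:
K = 1785 (K = (27 + 8)*51 = 35*51 = 1785)
-2381/K = -2381/1785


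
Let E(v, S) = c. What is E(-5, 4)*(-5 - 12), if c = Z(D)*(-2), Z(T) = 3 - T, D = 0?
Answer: 102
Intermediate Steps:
c = -6 (c = (3 - 1*0)*(-2) = (3 + 0)*(-2) = 3*(-2) = -6)
E(v, S) = -6
E(-5, 4)*(-5 - 12) = -6*(-5 - 12) = -6*(-17) = 102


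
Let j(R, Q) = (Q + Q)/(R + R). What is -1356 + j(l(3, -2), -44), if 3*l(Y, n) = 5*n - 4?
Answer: -9426/7 ≈ -1346.6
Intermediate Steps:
l(Y, n) = -4/3 + 5*n/3 (l(Y, n) = (5*n - 4)/3 = (-4 + 5*n)/3 = -4/3 + 5*n/3)
j(R, Q) = Q/R (j(R, Q) = (2*Q)/((2*R)) = (2*Q)*(1/(2*R)) = Q/R)
-1356 + j(l(3, -2), -44) = -1356 - 44/(-4/3 + (5/3)*(-2)) = -1356 - 44/(-4/3 - 10/3) = -1356 - 44/(-14/3) = -1356 - 44*(-3/14) = -1356 + 66/7 = -9426/7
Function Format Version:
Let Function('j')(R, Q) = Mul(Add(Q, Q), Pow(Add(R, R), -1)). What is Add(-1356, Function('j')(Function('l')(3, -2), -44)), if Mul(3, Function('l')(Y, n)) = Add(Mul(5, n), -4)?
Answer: Rational(-9426, 7) ≈ -1346.6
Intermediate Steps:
Function('l')(Y, n) = Add(Rational(-4, 3), Mul(Rational(5, 3), n)) (Function('l')(Y, n) = Mul(Rational(1, 3), Add(Mul(5, n), -4)) = Mul(Rational(1, 3), Add(-4, Mul(5, n))) = Add(Rational(-4, 3), Mul(Rational(5, 3), n)))
Function('j')(R, Q) = Mul(Q, Pow(R, -1)) (Function('j')(R, Q) = Mul(Mul(2, Q), Pow(Mul(2, R), -1)) = Mul(Mul(2, Q), Mul(Rational(1, 2), Pow(R, -1))) = Mul(Q, Pow(R, -1)))
Add(-1356, Function('j')(Function('l')(3, -2), -44)) = Add(-1356, Mul(-44, Pow(Add(Rational(-4, 3), Mul(Rational(5, 3), -2)), -1))) = Add(-1356, Mul(-44, Pow(Add(Rational(-4, 3), Rational(-10, 3)), -1))) = Add(-1356, Mul(-44, Pow(Rational(-14, 3), -1))) = Add(-1356, Mul(-44, Rational(-3, 14))) = Add(-1356, Rational(66, 7)) = Rational(-9426, 7)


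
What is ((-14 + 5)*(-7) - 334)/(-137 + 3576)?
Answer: -271/3439 ≈ -0.078802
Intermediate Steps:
((-14 + 5)*(-7) - 334)/(-137 + 3576) = (-9*(-7) - 334)/3439 = (63 - 334)*(1/3439) = -271*1/3439 = -271/3439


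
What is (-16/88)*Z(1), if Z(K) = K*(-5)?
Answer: 10/11 ≈ 0.90909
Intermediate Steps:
Z(K) = -5*K
(-16/88)*Z(1) = (-16/88)*(-5*1) = -16*1/88*(-5) = -2/11*(-5) = 10/11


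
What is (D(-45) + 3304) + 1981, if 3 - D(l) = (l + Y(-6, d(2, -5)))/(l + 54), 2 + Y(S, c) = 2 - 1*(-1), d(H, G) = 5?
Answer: 47636/9 ≈ 5292.9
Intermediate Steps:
Y(S, c) = 1 (Y(S, c) = -2 + (2 - 1*(-1)) = -2 + (2 + 1) = -2 + 3 = 1)
D(l) = 3 - (1 + l)/(54 + l) (D(l) = 3 - (l + 1)/(l + 54) = 3 - (1 + l)/(54 + l))
(D(-45) + 3304) + 1981 = ((161 + 2*(-45))/(54 - 45) + 3304) + 1981 = ((161 - 90)/9 + 3304) + 1981 = ((⅑)*71 + 3304) + 1981 = (71/9 + 3304) + 1981 = 29807/9 + 1981 = 47636/9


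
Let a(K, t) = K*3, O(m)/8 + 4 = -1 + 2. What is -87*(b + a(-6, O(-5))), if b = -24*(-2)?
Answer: -2610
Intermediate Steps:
b = 48 (b = -4*(-12) = 48)
O(m) = -24 (O(m) = -32 + 8*(-1 + 2) = -32 + 8*1 = -32 + 8 = -24)
a(K, t) = 3*K
-87*(b + a(-6, O(-5))) = -87*(48 + 3*(-6)) = -87*(48 - 18) = -87*30 = -2610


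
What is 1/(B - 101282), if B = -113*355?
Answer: -1/141397 ≈ -7.0723e-6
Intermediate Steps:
B = -40115
1/(B - 101282) = 1/(-40115 - 101282) = 1/(-141397) = -1/141397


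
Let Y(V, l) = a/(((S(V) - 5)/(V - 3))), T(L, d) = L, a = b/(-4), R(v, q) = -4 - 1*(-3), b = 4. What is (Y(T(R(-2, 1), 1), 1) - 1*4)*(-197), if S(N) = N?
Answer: 2758/3 ≈ 919.33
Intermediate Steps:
R(v, q) = -1 (R(v, q) = -4 + 3 = -1)
a = -1 (a = 4/(-4) = 4*(-¼) = -1)
Y(V, l) = -(-3 + V)/(-5 + V) (Y(V, l) = -1/((V - 5)/(V - 3)) = -1/((-5 + V)/(-3 + V)) = -(-3 + V)/(-5 + V))
(Y(T(R(-2, 1), 1), 1) - 1*4)*(-197) = ((3 - 1*(-1))/(-5 - 1) - 1*4)*(-197) = ((3 + 1)/(-6) - 4)*(-197) = (-⅙*4 - 4)*(-197) = (-⅔ - 4)*(-197) = -14/3*(-197) = 2758/3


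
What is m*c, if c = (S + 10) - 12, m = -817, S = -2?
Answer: 3268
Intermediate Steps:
c = -4 (c = (-2 + 10) - 12 = 8 - 12 = -4)
m*c = -817*(-4) = 3268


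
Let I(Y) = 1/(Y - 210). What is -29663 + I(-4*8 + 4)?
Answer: -7059795/238 ≈ -29663.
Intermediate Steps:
I(Y) = 1/(-210 + Y)
-29663 + I(-4*8 + 4) = -29663 + 1/(-210 + (-4*8 + 4)) = -29663 + 1/(-210 + (-32 + 4)) = -29663 + 1/(-210 - 28) = -29663 + 1/(-238) = -29663 - 1/238 = -7059795/238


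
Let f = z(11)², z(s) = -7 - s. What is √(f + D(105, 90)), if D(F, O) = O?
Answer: 3*√46 ≈ 20.347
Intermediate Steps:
f = 324 (f = (-7 - 1*11)² = (-7 - 11)² = (-18)² = 324)
√(f + D(105, 90)) = √(324 + 90) = √414 = 3*√46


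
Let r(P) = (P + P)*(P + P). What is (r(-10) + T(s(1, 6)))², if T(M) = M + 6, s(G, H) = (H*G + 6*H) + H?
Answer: 206116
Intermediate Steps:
r(P) = 4*P² (r(P) = (2*P)*(2*P) = 4*P²)
s(G, H) = 7*H + G*H (s(G, H) = (G*H + 6*H) + H = (6*H + G*H) + H = 7*H + G*H)
T(M) = 6 + M
(r(-10) + T(s(1, 6)))² = (4*(-10)² + (6 + 6*(7 + 1)))² = (4*100 + (6 + 6*8))² = (400 + (6 + 48))² = (400 + 54)² = 454² = 206116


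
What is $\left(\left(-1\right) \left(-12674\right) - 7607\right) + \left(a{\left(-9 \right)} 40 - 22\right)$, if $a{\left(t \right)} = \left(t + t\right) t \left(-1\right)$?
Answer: $-1435$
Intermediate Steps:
$a{\left(t \right)} = - 2 t^{2}$ ($a{\left(t \right)} = 2 t t \left(-1\right) = 2 t^{2} \left(-1\right) = - 2 t^{2}$)
$\left(\left(-1\right) \left(-12674\right) - 7607\right) + \left(a{\left(-9 \right)} 40 - 22\right) = \left(\left(-1\right) \left(-12674\right) - 7607\right) + \left(- 2 \left(-9\right)^{2} \cdot 40 - 22\right) = \left(12674 - 7607\right) + \left(\left(-2\right) 81 \cdot 40 - 22\right) = 5067 - 6502 = -1435$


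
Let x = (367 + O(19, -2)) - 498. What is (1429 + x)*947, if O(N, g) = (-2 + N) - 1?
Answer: 1244358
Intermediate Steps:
O(N, g) = -3 + N
x = -115 (x = (367 + (-3 + 19)) - 498 = (367 + 16) - 498 = 383 - 498 = -115)
(1429 + x)*947 = (1429 - 115)*947 = 1314*947 = 1244358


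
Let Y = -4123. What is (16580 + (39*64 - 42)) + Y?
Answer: 14911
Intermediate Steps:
(16580 + (39*64 - 42)) + Y = (16580 + (39*64 - 42)) - 4123 = (16580 + (2496 - 42)) - 4123 = (16580 + 2454) - 4123 = 19034 - 4123 = 14911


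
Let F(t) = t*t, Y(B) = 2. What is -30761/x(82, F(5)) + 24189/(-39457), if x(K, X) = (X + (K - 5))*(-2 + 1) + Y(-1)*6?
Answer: 110141797/322830 ≈ 341.18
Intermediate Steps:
F(t) = t²
x(K, X) = 17 - K - X (x(K, X) = (X + (K - 5))*(-2 + 1) + 2*6 = (X + (-5 + K))*(-1) + 12 = (-5 + K + X)*(-1) + 12 = (5 - K - X) + 12 = 17 - K - X)
-30761/x(82, F(5)) + 24189/(-39457) = -30761/(17 - 1*82 - 1*5²) + 24189/(-39457) = -30761/(17 - 82 - 1*25) + 24189*(-1/39457) = -30761/(17 - 82 - 25) - 2199/3587 = -30761/(-90) - 2199/3587 = -30761*(-1/90) - 2199/3587 = 30761/90 - 2199/3587 = 110141797/322830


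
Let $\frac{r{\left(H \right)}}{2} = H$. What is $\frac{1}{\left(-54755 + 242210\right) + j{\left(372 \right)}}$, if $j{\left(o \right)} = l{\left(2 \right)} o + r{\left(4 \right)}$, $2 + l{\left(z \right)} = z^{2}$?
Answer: $\frac{1}{188207} \approx 5.3133 \cdot 10^{-6}$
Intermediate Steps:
$l{\left(z \right)} = -2 + z^{2}$
$r{\left(H \right)} = 2 H$
$j{\left(o \right)} = 8 + 2 o$ ($j{\left(o \right)} = \left(-2 + 2^{2}\right) o + 2 \cdot 4 = \left(-2 + 4\right) o + 8 = 2 o + 8 = 8 + 2 o$)
$\frac{1}{\left(-54755 + 242210\right) + j{\left(372 \right)}} = \frac{1}{\left(-54755 + 242210\right) + \left(8 + 2 \cdot 372\right)} = \frac{1}{187455 + \left(8 + 744\right)} = \frac{1}{187455 + 752} = \frac{1}{188207}$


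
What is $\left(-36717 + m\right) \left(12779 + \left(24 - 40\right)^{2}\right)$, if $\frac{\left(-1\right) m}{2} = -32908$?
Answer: $379305465$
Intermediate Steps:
$m = 65816$ ($m = \left(-2\right) \left(-32908\right) = 65816$)
$\left(-36717 + m\right) \left(12779 + \left(24 - 40\right)^{2}\right) = \left(-36717 + 65816\right) \left(12779 + \left(24 - 40\right)^{2}\right) = 29099 \left(12779 + \left(-16\right)^{2}\right) = 29099 \left(12779 + 256\right) = 29099 \cdot 13035 = 379305465$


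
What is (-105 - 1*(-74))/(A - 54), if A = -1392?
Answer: 31/1446 ≈ 0.021438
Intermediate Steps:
(-105 - 1*(-74))/(A - 54) = (-105 - 1*(-74))/(-1392 - 54) = (-105 + 74)/(-1446) = -1/1446*(-31) = 31/1446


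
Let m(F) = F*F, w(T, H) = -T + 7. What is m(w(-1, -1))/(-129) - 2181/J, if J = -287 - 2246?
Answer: 119237/326757 ≈ 0.36491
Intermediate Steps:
w(T, H) = 7 - T
m(F) = F²
J = -2533
m(w(-1, -1))/(-129) - 2181/J = (7 - 1*(-1))²/(-129) - 2181/(-2533) = (7 + 1)²*(-1/129) - 2181*(-1/2533) = 8²*(-1/129) + 2181/2533 = 64*(-1/129) + 2181/2533 = -64/129 + 2181/2533 = 119237/326757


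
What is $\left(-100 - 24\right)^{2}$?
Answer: $15376$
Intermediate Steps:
$\left(-100 - 24\right)^{2} = \left(-124\right)^{2} = 15376$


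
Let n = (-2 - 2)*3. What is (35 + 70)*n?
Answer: -1260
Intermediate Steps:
n = -12 (n = -4*3 = -12)
(35 + 70)*n = (35 + 70)*(-12) = 105*(-12) = -1260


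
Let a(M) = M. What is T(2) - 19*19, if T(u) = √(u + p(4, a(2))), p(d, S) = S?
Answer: -359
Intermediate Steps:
T(u) = √(2 + u) (T(u) = √(u + 2) = √(2 + u))
T(2) - 19*19 = √(2 + 2) - 19*19 = √4 - 361 = 2 - 361 = -359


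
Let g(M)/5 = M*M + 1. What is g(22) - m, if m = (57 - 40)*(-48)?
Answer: 3241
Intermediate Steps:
g(M) = 5 + 5*M² (g(M) = 5*(M*M + 1) = 5*(M² + 1) = 5*(1 + M²) = 5 + 5*M²)
m = -816 (m = 17*(-48) = -816)
g(22) - m = (5 + 5*22²) - 1*(-816) = (5 + 5*484) + 816 = (5 + 2420) + 816 = 2425 + 816 = 3241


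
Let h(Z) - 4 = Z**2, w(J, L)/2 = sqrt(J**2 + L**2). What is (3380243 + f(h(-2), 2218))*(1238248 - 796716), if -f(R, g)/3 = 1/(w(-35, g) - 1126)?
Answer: 3435537337553164753/2301890 - 331149*sqrt(4920749)/2301890 ≈ 1.4925e+12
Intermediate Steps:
w(J, L) = 2*sqrt(J**2 + L**2)
h(Z) = 4 + Z**2
f(R, g) = -3/(-1126 + 2*sqrt(1225 + g**2)) (f(R, g) = -3/(2*sqrt((-35)**2 + g**2) - 1126) = -3/(2*sqrt(1225 + g**2) - 1126) = -3/(-1126 + 2*sqrt(1225 + g**2)))
(3380243 + f(h(-2), 2218))*(1238248 - 796716) = (3380243 - 3/(-1126 + 2*sqrt(1225 + 2218**2)))*(1238248 - 796716) = (3380243 - 3/(-1126 + 2*sqrt(1225 + 4919524)))*441532 = (3380243 - 3/(-1126 + 2*sqrt(4920749)))*441532 = 1492485452276 - 1324596/(-1126 + 2*sqrt(4920749))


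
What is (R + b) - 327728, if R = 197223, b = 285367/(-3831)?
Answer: -500250022/3831 ≈ -1.3058e+5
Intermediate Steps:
b = -285367/3831 (b = 285367*(-1/3831) = -285367/3831 ≈ -74.489)
(R + b) - 327728 = (197223 - 285367/3831) - 327728 = 755275946/3831 - 327728 = -500250022/3831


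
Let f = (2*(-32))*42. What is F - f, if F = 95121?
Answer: 97809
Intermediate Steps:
f = -2688 (f = -64*42 = -2688)
F - f = 95121 - 1*(-2688) = 95121 + 2688 = 97809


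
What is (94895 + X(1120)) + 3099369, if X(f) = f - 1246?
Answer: 3194138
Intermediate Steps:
X(f) = -1246 + f
(94895 + X(1120)) + 3099369 = (94895 + (-1246 + 1120)) + 3099369 = (94895 - 126) + 3099369 = 94769 + 3099369 = 3194138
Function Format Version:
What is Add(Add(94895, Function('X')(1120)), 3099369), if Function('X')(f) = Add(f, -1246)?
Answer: 3194138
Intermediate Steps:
Function('X')(f) = Add(-1246, f)
Add(Add(94895, Function('X')(1120)), 3099369) = Add(Add(94895, Add(-1246, 1120)), 3099369) = Add(Add(94895, -126), 3099369) = Add(94769, 3099369) = 3194138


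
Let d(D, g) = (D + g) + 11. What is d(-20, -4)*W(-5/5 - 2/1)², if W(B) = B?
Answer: -117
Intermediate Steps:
d(D, g) = 11 + D + g
d(-20, -4)*W(-5/5 - 2/1)² = (11 - 20 - 4)*(-5/5 - 2/1)² = -13*(-5*⅕ - 2*1)² = -13*(-1 - 2)² = -13*(-3)² = -13*9 = -117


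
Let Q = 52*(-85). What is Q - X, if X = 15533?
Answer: -19953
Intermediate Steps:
Q = -4420
Q - X = -4420 - 1*15533 = -4420 - 15533 = -19953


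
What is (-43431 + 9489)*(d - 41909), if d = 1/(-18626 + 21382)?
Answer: 1960170916113/1378 ≈ 1.4225e+9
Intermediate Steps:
d = 1/2756 ≈ 0.00036284
(-43431 + 9489)*(d - 41909) = (-43431 + 9489)*(1/2756 - 41909) = -33942*(-115501203/2756) = 1960170916113/1378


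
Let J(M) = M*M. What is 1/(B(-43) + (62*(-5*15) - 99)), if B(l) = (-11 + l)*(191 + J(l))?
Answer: -1/114909 ≈ -8.7025e-6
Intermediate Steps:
J(M) = M²
B(l) = (-11 + l)*(191 + l²)
1/(B(-43) + (62*(-5*15) - 99)) = 1/((-2101 + (-43)³ - 11*(-43)² + 191*(-43)) + (62*(-5*15) - 99)) = 1/((-2101 - 79507 - 11*1849 - 8213) + (62*(-75) - 99)) = 1/((-2101 - 79507 - 20339 - 8213) + (-4650 - 99)) = 1/(-110160 - 4749) = 1/(-114909) = -1/114909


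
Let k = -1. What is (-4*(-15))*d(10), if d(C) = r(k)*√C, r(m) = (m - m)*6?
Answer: 0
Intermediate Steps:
r(m) = 0 (r(m) = 0*6 = 0)
d(C) = 0 (d(C) = 0*√C = 0)
(-4*(-15))*d(10) = -4*(-15)*0 = 60*0 = 0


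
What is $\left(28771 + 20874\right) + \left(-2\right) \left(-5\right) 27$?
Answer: $49915$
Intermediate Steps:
$\left(28771 + 20874\right) + \left(-2\right) \left(-5\right) 27 = 49645 + 10 \cdot 27 = 49645 + 270 = 49915$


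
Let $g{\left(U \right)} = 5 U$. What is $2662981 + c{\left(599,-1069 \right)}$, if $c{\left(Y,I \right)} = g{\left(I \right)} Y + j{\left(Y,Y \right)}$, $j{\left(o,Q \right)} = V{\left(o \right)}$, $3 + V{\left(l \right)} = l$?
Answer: $-538078$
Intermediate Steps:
$V{\left(l \right)} = -3 + l$
$j{\left(o,Q \right)} = -3 + o$
$c{\left(Y,I \right)} = -3 + Y + 5 I Y$ ($c{\left(Y,I \right)} = 5 I Y + \left(-3 + Y\right) = -3 + Y + 5 I Y$)
$2662981 + c{\left(599,-1069 \right)} = 2662981 + \left(-3 + 599 + 5 \left(-1069\right) 599\right) = 2662981 - 3201059 = -538078$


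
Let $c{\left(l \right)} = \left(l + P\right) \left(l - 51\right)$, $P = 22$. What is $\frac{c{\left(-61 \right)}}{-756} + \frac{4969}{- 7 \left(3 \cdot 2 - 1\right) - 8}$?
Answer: $- \frac{46957}{387} \approx -121.34$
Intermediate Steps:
$c{\left(l \right)} = \left(-51 + l\right) \left(22 + l\right)$ ($c{\left(l \right)} = \left(l + 22\right) \left(l - 51\right) = \left(22 + l\right) \left(-51 + l\right) = \left(-51 + l\right) \left(22 + l\right)$)
$\frac{c{\left(-61 \right)}}{-756} + \frac{4969}{- 7 \left(3 \cdot 2 - 1\right) - 8} = \frac{-1122 + \left(-61\right)^{2} - -1769}{-756} + \frac{4969}{- 7 \left(3 \cdot 2 - 1\right) - 8} = \left(-1122 + 3721 + 1769\right) \left(- \frac{1}{756}\right) + \frac{4969}{- 7 \left(6 - 1\right) - 8} = 4368 \left(- \frac{1}{756}\right) + \frac{4969}{\left(-7\right) 5 - 8} = - \frac{52}{9} + \frac{4969}{-35 - 8} = - \frac{52}{9} + \frac{4969}{-43} = - \frac{52}{9} + 4969 \left(- \frac{1}{43}\right) = - \frac{52}{9} - \frac{4969}{43} = - \frac{46957}{387}$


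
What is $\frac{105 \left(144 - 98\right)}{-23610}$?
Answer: $- \frac{161}{787} \approx -0.20457$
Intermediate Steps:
$\frac{105 \left(144 - 98\right)}{-23610} = 105 \left(144 - 98\right) \left(- \frac{1}{23610}\right) = 105 \cdot 46 \left(- \frac{1}{23610}\right) = 4830 \left(- \frac{1}{23610}\right) = - \frac{161}{787}$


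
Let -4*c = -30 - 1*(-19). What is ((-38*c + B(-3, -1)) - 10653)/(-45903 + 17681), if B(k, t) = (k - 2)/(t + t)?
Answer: 10755/28222 ≈ 0.38109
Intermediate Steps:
B(k, t) = (-2 + k)/(2*t) (B(k, t) = (-2 + k)/((2*t)) = (-2 + k)*(1/(2*t)) = (-2 + k)/(2*t))
c = 11/4 (c = -(-30 - 1*(-19))/4 = -(-30 + 19)/4 = -¼*(-11) = 11/4 ≈ 2.7500)
((-38*c + B(-3, -1)) - 10653)/(-45903 + 17681) = ((-38*11/4 + (½)*(-2 - 3)/(-1)) - 10653)/(-45903 + 17681) = ((-209/2 + (½)*(-1)*(-5)) - 10653)/(-28222) = ((-209/2 + 5/2) - 10653)*(-1/28222) = (-102 - 10653)*(-1/28222) = -10755*(-1/28222) = 10755/28222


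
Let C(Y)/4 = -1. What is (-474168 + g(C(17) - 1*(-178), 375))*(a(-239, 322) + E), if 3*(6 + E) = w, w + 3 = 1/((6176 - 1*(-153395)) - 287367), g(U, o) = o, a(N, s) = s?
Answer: -19072887663889/127796 ≈ -1.4924e+8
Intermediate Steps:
C(Y) = -4 (C(Y) = 4*(-1) = -4)
w = -383389/127796 (w = -3 + 1/((6176 - 1*(-153395)) - 287367) = -3 + 1/((6176 + 153395) - 287367) = -3 + 1/(159571 - 287367) = -3 + 1/(-127796) = -3 - 1/127796 = -383389/127796 ≈ -3.0000)
E = -2683717/383388 (E = -6 + (1/3)*(-383389/127796) = -6 - 383389/383388 = -2683717/383388 ≈ -7.0000)
(-474168 + g(C(17) - 1*(-178), 375))*(a(-239, 322) + E) = (-474168 + 375)*(322 - 2683717/383388) = -473793*120767219/383388 = -19072887663889/127796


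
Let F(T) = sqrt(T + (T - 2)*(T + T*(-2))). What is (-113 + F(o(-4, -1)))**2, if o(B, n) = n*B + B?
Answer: 12769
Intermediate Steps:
o(B, n) = B + B*n (o(B, n) = B*n + B = B + B*n)
F(T) = sqrt(T - T*(-2 + T)) (F(T) = sqrt(T + (-2 + T)*(T - 2*T)) = sqrt(T + (-2 + T)*(-T)) = sqrt(T - T*(-2 + T)))
(-113 + F(o(-4, -1)))**2 = (-113 + sqrt((-4*(1 - 1))*(3 - (-4)*(1 - 1))))**2 = (-113 + sqrt((-4*0)*(3 - (-4)*0)))**2 = (-113 + sqrt(0*(3 - 1*0)))**2 = (-113 + sqrt(0*(3 + 0)))**2 = (-113 + sqrt(0*3))**2 = (-113 + sqrt(0))**2 = (-113 + 0)**2 = (-113)**2 = 12769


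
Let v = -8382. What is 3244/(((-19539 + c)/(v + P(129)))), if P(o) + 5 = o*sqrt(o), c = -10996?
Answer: 27207428/30535 - 418476*sqrt(129)/30535 ≈ 735.37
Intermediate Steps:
P(o) = -5 + o**(3/2) (P(o) = -5 + o*sqrt(o) = -5 + o**(3/2))
3244/(((-19539 + c)/(v + P(129)))) = 3244/(((-19539 - 10996)/(-8382 + (-5 + 129**(3/2))))) = 3244/((-30535/(-8382 + (-5 + 129*sqrt(129))))) = 3244/((-30535/(-8387 + 129*sqrt(129)))) = 3244*(8387/30535 - 129*sqrt(129)/30535) = 27207428/30535 - 418476*sqrt(129)/30535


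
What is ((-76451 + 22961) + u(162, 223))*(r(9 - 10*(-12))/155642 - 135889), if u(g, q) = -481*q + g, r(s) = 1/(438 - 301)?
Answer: 465321238320398055/21322954 ≈ 2.1823e+10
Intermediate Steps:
r(s) = 1/137
u(g, q) = g - 481*q
((-76451 + 22961) + u(162, 223))*(r(9 - 10*(-12))/155642 - 135889) = ((-76451 + 22961) + (162 - 481*223))*((1/137)/155642 - 135889) = (-53490 + (162 - 107263))*((1/137)*(1/155642) - 135889) = (-53490 - 107101)*(1/21322954 - 135889) = -160591*(-2897554896105/21322954) = 465321238320398055/21322954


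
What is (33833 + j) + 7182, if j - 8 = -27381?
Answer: 13642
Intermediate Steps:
j = -27373 (j = 8 - 27381 = -27373)
(33833 + j) + 7182 = (33833 - 27373) + 7182 = 6460 + 7182 = 13642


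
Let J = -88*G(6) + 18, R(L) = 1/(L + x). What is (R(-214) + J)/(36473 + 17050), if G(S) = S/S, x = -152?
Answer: -25621/19589418 ≈ -0.0013079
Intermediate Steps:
G(S) = 1
R(L) = 1/(-152 + L) (R(L) = 1/(L - 152) = 1/(-152 + L))
J = -70 (J = -88*1 + 18 = -88 + 18 = -70)
(R(-214) + J)/(36473 + 17050) = (1/(-152 - 214) - 70)/(36473 + 17050) = (1/(-366) - 70)/53523 = (-1/366 - 70)*(1/53523) = -25621/366*1/53523 = -25621/19589418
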